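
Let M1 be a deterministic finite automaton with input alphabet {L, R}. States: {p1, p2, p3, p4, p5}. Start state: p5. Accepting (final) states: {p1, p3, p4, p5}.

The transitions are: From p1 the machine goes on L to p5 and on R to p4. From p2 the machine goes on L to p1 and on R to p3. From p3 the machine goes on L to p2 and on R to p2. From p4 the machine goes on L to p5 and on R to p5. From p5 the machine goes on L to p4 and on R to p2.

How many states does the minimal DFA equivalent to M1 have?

5

All states are reachable from the start state.
P0 = {p1,p3,p4,p5} | {p2}.
Split {p1,p3,p4,p5} by δ(·,L) → {p1,p4,p5} and {p3}.
On input R, block {p1,p4,p5} splits into {p1,p4} and {p5}.
Refine {p1,p4} on symbol R: members go to different blocks, giving {p1} and {p4}.
Stable partition: {p1} | {p2} | {p3} | {p5} | {p4} — 5 equivalence classes.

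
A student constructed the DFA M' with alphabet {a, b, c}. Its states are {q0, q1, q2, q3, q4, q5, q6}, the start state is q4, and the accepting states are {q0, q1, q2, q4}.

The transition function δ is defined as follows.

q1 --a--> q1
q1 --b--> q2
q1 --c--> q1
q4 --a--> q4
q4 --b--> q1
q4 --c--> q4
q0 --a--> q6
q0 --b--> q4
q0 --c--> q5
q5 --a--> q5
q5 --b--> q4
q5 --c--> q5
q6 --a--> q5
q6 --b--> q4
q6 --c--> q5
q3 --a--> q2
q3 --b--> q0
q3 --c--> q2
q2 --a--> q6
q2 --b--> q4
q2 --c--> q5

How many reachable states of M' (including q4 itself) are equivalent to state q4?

Reachable states from the start: {q1,q2,q4,q5,q6}. Unreachable: {q0,q3} — drop them.
P0 = {q1,q2,q4} | {q5,q6}.
On input a, block {q1,q2,q4} splits into {q1,q4} and {q2}.
On input b, block {q1,q4} splits into {q1} and {q4}.
No further refinement is possible. Final partition (4 blocks): {q1} | {q5,q6} | {q2} | {q4}.
The equivalence class containing q4 is {q4}, of size 1.

1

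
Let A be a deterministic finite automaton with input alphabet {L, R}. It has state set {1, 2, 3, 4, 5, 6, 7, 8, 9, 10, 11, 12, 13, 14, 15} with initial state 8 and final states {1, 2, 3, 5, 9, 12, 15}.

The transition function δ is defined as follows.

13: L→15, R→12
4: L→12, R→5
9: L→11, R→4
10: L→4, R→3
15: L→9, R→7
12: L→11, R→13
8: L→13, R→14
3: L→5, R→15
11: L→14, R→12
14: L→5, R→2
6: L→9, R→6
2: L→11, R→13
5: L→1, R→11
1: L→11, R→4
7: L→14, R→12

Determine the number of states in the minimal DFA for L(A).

First remove the unreachable states {3,6,10}; 12 states remain.
Start with accepting vs non-accepting: {1,2,5,9,12,15} | {4,7,8,11,13,14}.
Refine {1,2,5,9,12,15} on symbol L: members go to different blocks, giving {1,2,9,12} and {5,15}.
Split {4,7,8,11,13,14} by δ(·,L) → {7,8,11} and {13,14} and {4}.
On input R, block {1,2,9,12} splits into {1,9} and {2,12}.
Split {7,8,11} by δ(·,R) → {7,11} and {8}.
Stable partition: {1,9} | {7,11} | {5,15} | {13,14} | {4} | {2,12} | {8} — 7 equivalence classes.

7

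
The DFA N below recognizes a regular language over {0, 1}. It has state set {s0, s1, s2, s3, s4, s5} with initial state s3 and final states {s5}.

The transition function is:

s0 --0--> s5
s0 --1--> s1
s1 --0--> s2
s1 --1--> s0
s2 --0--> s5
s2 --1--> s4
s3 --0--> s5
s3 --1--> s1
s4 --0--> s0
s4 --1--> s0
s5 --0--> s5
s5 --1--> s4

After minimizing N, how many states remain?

3

All states are reachable from the start state.
Initial partition by acceptance: {s5} | {s0,s1,s2,s3,s4}.
On input 0, block {s0,s1,s2,s3,s4} splits into {s0,s2,s3} and {s1,s4}.
The partition is now stable with 3 blocks: {s5} | {s0,s2,s3} | {s1,s4}.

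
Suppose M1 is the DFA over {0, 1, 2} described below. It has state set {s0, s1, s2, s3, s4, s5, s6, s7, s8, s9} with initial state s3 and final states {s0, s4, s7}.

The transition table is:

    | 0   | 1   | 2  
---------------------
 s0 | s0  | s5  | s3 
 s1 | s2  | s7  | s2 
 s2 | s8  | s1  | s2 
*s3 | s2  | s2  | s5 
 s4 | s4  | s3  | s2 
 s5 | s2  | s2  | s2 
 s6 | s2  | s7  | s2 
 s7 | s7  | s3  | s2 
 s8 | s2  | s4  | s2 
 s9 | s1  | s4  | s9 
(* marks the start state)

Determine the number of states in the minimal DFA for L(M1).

5

Reachable states from the start: {s1,s2,s3,s4,s5,s7,s8}. Unreachable: {s0,s6,s9} — drop them.
P0 = {s4,s7} | {s1,s2,s3,s5,s8}.
Split {s1,s2,s3,s5,s8} by δ(·,1) → {s2,s3,s5} and {s1,s8}.
Refine {s2,s3,s5} on symbol 0: members go to different blocks, giving {s3,s5} and {s2}.
Split {s3,s5} by δ(·,2) → {s3} and {s5}.
Stable partition: {s4,s7} | {s3} | {s1,s8} | {s2} | {s5} — 5 equivalence classes.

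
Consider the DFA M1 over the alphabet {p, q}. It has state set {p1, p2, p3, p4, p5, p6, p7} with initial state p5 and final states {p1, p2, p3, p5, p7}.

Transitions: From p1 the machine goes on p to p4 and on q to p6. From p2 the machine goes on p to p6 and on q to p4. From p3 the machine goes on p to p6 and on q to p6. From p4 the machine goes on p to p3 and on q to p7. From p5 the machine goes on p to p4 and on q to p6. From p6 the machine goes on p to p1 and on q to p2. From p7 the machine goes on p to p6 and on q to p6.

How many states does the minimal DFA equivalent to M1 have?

All states are reachable from the start state.
Start with accepting vs non-accepting: {p1,p2,p3,p5,p7} | {p4,p6}.
Stable partition: {p1,p2,p3,p5,p7} | {p4,p6} — 2 equivalence classes.

2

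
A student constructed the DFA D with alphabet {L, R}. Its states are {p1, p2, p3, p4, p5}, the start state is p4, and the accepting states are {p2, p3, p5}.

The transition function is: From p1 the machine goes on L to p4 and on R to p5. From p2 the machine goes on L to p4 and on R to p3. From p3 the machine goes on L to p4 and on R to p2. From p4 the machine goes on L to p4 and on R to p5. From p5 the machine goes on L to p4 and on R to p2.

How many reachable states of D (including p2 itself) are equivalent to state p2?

3

States {p1} cannot be reached from the start state, so discard them.
Start with accepting vs non-accepting: {p2,p3,p5} | {p4}.
Stable partition: {p2,p3,p5} | {p4} — 2 equivalence classes.
State p2 belongs to the block {p2,p3,p5}, which has 3 states.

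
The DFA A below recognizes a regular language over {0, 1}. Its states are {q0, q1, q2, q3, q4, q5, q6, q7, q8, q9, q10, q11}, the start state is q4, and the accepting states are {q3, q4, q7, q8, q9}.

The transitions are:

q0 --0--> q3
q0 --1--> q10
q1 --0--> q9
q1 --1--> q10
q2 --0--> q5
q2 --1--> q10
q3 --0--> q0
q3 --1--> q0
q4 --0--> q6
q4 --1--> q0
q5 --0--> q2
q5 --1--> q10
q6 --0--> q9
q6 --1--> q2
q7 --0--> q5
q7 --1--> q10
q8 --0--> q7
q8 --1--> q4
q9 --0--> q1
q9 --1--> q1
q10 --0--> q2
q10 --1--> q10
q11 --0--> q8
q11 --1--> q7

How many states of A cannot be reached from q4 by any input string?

No path from q4 leads to q7, q8, q11; the other 9 states are all reachable.

3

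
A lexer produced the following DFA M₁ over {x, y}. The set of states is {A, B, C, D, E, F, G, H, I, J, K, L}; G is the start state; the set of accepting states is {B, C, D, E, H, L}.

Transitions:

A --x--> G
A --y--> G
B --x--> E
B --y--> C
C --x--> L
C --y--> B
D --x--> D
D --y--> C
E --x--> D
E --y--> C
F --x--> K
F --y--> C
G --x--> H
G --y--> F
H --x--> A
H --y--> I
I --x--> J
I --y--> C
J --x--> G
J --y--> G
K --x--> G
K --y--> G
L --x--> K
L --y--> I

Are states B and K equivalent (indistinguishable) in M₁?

No

P0 = {B,C,D,E,H,L} | {A,F,G,I,J,K}.
On input x, block {B,C,D,E,H,L} splits into {B,C,D,E} and {H,L}.
On input x, block {B,C,D,E} splits into {B,D,E} and {C}.
Refine {A,F,G,I,J,K} on symbol x: members go to different blocks, giving {A,F,I,J,K} and {G}.
On input x, block {A,F,I,J,K} splits into {A,J,K} and {F,I}.
Stable partition: {B,D,E} | {A,J,K} | {H,L} | {C} | {G} | {F,I} — 6 equivalence classes.
B and K end up in different blocks, so they are distinguishable. For instance, the string 'ε' is accepted from only B.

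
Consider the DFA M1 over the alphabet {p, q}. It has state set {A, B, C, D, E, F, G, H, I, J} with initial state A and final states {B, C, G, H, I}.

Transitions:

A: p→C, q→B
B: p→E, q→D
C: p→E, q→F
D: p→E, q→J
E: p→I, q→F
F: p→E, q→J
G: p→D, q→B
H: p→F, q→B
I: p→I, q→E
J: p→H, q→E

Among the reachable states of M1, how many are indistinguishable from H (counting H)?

1

States {G} cannot be reached from the start state, so discard them.
Initial partition by acceptance: {B,C,H,I} | {A,D,E,F,J}.
Split {B,C,H,I} by δ(·,p) → {B,C,H} and {I}.
On input q, block {B,C,H} splits into {B,C} and {H}.
Split {A,D,E,F,J} by δ(·,p) → {D,F} and {A} and {E} and {J}.
The partition is now stable with 7 blocks: {B,C} | {D,F} | {I} | {H} | {A} | {E} | {J}.
State H belongs to the block {H}, which has 1 states.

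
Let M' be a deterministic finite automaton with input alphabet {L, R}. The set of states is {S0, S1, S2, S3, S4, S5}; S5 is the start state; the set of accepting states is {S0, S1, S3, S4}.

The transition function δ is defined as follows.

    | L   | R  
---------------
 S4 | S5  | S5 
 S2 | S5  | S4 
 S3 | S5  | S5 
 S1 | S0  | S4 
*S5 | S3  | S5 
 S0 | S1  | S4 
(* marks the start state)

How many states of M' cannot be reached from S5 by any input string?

BFS from S5 reaches {S3, S5}; the 4 state(s) S0, S1, S2, S4 are never visited.

4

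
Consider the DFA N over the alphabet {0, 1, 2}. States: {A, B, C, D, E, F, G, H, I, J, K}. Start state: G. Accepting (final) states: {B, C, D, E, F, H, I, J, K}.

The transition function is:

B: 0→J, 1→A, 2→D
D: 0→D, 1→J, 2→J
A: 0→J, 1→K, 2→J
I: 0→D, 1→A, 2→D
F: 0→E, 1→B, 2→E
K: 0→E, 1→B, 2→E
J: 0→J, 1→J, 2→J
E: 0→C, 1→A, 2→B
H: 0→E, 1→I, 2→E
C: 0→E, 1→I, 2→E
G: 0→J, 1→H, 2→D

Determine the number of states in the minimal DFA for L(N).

5

First remove the unreachable states {F}; 10 states remain.
P0 = {B,C,D,E,H,I,J,K} | {A,G}.
Refine {B,C,D,E,H,I,J,K} on symbol 1: members go to different blocks, giving {C,D,H,J,K} and {B,E,I}.
On input 0, block {C,D,H,J,K} splits into {C,H,K} and {D,J}.
Refine {B,E,I} on symbol 0: members go to different blocks, giving {B,I} and {E}.
No further refinement is possible. Final partition (5 blocks): {C,H,K} | {A,G} | {B,I} | {D,J} | {E}.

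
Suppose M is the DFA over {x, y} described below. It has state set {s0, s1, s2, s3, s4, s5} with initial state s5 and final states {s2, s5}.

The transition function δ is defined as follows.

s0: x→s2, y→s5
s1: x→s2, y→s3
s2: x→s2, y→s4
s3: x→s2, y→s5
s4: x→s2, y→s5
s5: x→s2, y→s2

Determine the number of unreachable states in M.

Starting at s5 and following transitions, the reachable set is {s2, s4, s5}. That leaves s0, s1, s3 unreachable — 3 in total.

3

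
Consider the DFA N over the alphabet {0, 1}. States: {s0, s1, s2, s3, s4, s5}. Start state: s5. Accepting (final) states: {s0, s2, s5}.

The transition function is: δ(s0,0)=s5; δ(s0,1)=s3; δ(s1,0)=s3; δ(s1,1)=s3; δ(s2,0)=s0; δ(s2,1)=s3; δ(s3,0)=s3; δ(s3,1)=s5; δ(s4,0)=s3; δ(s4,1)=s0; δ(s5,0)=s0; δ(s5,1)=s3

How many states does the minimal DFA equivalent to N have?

States {s1,s2,s4} cannot be reached from the start state, so discard them.
Start with accepting vs non-accepting: {s0,s5} | {s3}.
No further refinement is possible. Final partition (2 blocks): {s0,s5} | {s3}.

2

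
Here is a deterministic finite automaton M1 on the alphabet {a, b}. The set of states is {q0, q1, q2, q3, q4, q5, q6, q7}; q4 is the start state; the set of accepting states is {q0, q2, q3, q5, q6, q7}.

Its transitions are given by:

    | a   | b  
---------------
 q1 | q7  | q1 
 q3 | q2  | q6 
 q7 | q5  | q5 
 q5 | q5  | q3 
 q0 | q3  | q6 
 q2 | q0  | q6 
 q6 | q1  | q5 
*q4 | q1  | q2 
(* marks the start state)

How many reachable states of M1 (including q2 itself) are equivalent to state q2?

Every state is reachable, so we keep all 8.
Initial partition by acceptance: {q0,q2,q3,q5,q6,q7} | {q1,q4}.
On input a, block {q0,q2,q3,q5,q6,q7} splits into {q0,q2,q3,q5,q7} and {q6}.
Refine {q0,q2,q3,q5,q7} on symbol b: members go to different blocks, giving {q0,q2,q3} and {q5,q7}.
Split {q1,q4} by δ(·,a) → {q1} and {q4}.
On input b, block {q5,q7} splits into {q5} and {q7}.
The partition is now stable with 6 blocks: {q0,q2,q3} | {q1} | {q6} | {q5} | {q4} | {q7}.
The equivalence class containing q2 is {q0,q2,q3}, of size 3.

3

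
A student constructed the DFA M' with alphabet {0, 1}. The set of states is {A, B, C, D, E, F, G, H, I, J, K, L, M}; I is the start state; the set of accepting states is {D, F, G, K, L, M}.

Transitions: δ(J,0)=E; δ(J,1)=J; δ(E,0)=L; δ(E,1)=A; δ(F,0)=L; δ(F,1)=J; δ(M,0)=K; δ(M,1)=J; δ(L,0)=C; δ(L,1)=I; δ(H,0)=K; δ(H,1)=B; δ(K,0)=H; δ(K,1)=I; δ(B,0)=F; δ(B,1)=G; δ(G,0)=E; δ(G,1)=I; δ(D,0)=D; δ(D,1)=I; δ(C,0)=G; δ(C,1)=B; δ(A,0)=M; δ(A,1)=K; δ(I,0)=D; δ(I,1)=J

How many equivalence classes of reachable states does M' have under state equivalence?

All states are reachable from the start state.
Initial partition by acceptance: {D,F,G,K,L,M} | {A,B,C,E,H,I,J}.
Refine {D,F,G,K,L,M} on symbol 0: members go to different blocks, giving {D,F,M} and {G,K,L}.
On input 0, block {D,F,M} splits into {F,M} and {D}.
On input 0, block {A,B,C,E,H,I,J} splits into {C,E,H} and {A,B} and {I} and {J}.
Stable partition: {F,M} | {C,E,H} | {G,K,L} | {D} | {A,B} | {I} | {J} — 7 equivalence classes.

7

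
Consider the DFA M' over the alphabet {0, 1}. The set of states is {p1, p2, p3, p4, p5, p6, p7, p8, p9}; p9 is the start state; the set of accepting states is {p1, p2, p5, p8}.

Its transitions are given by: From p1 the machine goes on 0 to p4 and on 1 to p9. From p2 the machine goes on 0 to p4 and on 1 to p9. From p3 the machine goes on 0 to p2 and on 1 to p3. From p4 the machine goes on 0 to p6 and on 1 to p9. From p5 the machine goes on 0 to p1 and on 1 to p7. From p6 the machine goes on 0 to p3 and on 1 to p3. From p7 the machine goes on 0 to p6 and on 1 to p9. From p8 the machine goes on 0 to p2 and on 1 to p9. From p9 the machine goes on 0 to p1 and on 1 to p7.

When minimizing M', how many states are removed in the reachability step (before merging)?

2

No path from p9 leads to p5, p8; the other 7 states are all reachable.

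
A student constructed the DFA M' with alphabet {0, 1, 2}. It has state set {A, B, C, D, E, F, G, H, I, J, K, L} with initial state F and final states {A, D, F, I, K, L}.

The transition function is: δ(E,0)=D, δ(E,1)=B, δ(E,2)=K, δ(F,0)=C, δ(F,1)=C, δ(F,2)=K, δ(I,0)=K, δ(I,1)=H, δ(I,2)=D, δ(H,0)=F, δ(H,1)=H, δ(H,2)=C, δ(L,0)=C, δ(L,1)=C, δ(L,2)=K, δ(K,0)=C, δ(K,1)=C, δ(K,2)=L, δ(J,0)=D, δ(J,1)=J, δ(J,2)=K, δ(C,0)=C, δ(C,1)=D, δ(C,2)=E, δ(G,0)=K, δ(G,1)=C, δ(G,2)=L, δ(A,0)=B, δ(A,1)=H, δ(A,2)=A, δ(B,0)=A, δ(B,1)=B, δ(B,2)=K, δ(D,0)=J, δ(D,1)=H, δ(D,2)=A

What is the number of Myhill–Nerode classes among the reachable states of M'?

Reachable states from the start: {A,B,C,D,E,F,H,J,K,L}. Unreachable: {G,I} — drop them.
Start with accepting vs non-accepting: {A,D,F,K,L} | {B,C,E,H,J}.
Split {B,C,E,H,J} by δ(·,0) → {B,E,H,J} and {C}.
Split {A,D,F,K,L} by δ(·,0) → {F,K,L} and {A,D}.
Refine {B,E,H,J} on symbol 0: members go to different blocks, giving {B,E,J} and {H}.
Stable partition: {F,K,L} | {B,E,J} | {C} | {A,D} | {H} — 5 equivalence classes.

5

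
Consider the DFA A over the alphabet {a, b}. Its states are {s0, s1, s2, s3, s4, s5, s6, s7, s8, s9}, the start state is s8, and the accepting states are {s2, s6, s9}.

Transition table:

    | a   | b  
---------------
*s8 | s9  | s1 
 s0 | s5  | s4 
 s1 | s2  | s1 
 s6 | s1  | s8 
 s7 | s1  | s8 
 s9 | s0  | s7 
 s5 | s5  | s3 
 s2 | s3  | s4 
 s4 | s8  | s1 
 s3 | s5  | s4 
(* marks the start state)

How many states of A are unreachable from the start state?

No path from s8 leads to s6; the other 9 states are all reachable.

1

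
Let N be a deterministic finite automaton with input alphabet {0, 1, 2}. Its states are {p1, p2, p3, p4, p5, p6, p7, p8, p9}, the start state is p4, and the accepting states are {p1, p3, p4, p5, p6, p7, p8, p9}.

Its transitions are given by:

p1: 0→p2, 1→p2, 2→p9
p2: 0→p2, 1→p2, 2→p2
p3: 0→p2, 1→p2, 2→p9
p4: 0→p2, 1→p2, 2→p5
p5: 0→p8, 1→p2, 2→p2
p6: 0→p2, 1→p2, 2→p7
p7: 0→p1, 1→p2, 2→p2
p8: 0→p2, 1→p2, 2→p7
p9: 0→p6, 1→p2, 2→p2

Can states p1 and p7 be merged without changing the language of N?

First remove the unreachable states {p3}; 8 states remain.
Start with accepting vs non-accepting: {p1,p4,p5,p6,p7,p8,p9} | {p2}.
On input 0, block {p1,p4,p5,p6,p7,p8,p9} splits into {p1,p4,p6,p8} and {p5,p7,p9}.
No further refinement is possible. Final partition (3 blocks): {p1,p4,p6,p8} | {p2} | {p5,p7,p9}.
p1 and p7 end up in different blocks, so they are distinguishable. For instance, the string '0' is accepted from only p7.

No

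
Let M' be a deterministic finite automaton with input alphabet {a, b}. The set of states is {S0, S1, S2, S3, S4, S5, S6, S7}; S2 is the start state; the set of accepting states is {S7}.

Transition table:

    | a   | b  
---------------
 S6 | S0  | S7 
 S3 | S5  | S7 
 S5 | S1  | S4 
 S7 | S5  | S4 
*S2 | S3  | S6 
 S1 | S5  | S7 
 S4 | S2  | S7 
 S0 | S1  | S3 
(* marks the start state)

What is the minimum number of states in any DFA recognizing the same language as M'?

3

Initial partition by acceptance: {S7} | {S0,S1,S2,S3,S4,S5,S6}.
Split {S0,S1,S2,S3,S4,S5,S6} by δ(·,b) → {S1,S3,S4,S6} and {S0,S2,S5}.
No further refinement is possible. Final partition (3 blocks): {S7} | {S1,S3,S4,S6} | {S0,S2,S5}.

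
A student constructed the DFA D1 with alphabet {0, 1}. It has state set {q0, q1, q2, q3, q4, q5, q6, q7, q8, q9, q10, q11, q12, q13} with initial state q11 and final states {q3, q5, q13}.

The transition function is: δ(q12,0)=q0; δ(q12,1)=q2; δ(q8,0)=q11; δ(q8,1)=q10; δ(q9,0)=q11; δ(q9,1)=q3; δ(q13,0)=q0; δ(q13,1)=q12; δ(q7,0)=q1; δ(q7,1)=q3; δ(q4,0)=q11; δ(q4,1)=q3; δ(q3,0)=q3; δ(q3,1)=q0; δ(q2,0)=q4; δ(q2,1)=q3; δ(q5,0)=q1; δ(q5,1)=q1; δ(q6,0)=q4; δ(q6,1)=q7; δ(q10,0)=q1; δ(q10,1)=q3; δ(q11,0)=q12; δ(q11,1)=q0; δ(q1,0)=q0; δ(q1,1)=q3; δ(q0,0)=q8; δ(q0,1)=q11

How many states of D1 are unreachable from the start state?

No path from q11 leads to q5, q6, q7, q9, q13; the other 9 states are all reachable.

5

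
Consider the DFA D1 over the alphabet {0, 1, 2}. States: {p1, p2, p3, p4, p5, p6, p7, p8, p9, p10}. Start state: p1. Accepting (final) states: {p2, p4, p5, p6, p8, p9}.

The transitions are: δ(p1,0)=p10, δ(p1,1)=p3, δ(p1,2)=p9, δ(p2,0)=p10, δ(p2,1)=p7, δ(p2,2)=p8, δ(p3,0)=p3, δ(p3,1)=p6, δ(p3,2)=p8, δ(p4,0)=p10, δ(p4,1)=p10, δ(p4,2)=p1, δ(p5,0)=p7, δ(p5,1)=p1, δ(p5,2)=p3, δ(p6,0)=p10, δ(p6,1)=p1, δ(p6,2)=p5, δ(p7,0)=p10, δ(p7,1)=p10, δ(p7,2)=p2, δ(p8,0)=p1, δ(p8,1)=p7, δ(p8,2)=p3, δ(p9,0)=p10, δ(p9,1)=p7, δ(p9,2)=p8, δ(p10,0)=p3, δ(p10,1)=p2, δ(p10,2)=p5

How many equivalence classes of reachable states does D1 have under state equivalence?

4

First remove the unreachable states {p4}; 9 states remain.
P0 = {p2,p5,p6,p8,p9} | {p1,p3,p7,p10}.
Refine {p2,p5,p6,p8,p9} on symbol 2: members go to different blocks, giving {p2,p6,p9} and {p5,p8}.
Split {p1,p3,p7,p10} by δ(·,1) → {p1,p7} and {p3,p10}.
No further refinement is possible. Final partition (4 blocks): {p2,p6,p9} | {p1,p7} | {p5,p8} | {p3,p10}.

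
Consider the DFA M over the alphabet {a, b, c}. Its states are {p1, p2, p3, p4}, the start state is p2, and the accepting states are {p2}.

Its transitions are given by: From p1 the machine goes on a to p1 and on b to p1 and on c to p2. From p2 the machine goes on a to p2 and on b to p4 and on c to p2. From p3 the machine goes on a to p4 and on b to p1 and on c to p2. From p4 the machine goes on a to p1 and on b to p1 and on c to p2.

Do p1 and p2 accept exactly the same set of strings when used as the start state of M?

First remove the unreachable states {p3}; 3 states remain.
Initial partition by acceptance: {p2} | {p1,p4}.
No further refinement is possible. Final partition (2 blocks): {p2} | {p1,p4}.
p1 and p2 end up in different blocks, so they are distinguishable. For instance, the string 'ε' is accepted from only p2.

No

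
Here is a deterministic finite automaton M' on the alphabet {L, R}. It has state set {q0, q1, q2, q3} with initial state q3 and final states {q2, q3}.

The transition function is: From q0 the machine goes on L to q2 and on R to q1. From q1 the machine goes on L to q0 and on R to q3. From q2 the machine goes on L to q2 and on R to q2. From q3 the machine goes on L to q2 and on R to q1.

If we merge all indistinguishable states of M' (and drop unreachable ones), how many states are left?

4

All states are reachable from the start state.
Start with accepting vs non-accepting: {q2,q3} | {q0,q1}.
On input R, block {q2,q3} splits into {q2} and {q3}.
Split {q0,q1} by δ(·,L) → {q0} and {q1}.
Stable partition: {q2} | {q0} | {q3} | {q1} — 4 equivalence classes.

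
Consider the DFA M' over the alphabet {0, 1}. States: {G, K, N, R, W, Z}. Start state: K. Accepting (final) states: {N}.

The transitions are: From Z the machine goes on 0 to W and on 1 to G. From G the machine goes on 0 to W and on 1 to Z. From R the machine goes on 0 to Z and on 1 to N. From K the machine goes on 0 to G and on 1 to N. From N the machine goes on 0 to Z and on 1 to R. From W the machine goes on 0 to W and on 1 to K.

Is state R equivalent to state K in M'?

Every state is reachable, so we keep all 6.
Start with accepting vs non-accepting: {N} | {G,K,R,W,Z}.
Refine {G,K,R,W,Z} on symbol 1: members go to different blocks, giving {G,W,Z} and {K,R}.
Refine {G,W,Z} on symbol 1: members go to different blocks, giving {G,Z} and {W}.
The partition is now stable with 4 blocks: {N} | {G,Z} | {K,R} | {W}.
R and K lie in the same block of the stable partition, so they are equivalent — no string distinguishes them.

Yes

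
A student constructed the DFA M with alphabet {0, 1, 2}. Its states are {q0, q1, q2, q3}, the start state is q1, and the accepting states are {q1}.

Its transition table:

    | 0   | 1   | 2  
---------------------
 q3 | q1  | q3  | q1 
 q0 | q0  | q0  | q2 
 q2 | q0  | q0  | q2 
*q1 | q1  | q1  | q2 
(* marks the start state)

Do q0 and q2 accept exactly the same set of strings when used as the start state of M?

First remove the unreachable states {q3}; 3 states remain.
Initial partition by acceptance: {q1} | {q0,q2}.
No further refinement is possible. Final partition (2 blocks): {q1} | {q0,q2}.
q0 and q2 lie in the same block of the stable partition, so they are equivalent — no string distinguishes them.

Yes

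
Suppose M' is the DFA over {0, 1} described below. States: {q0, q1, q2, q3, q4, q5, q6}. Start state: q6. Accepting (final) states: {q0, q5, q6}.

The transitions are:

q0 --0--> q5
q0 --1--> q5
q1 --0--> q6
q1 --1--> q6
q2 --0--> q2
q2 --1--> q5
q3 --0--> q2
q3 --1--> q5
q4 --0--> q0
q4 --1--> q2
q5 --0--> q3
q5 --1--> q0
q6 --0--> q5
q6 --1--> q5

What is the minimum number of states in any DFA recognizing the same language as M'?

States {q1,q4} cannot be reached from the start state, so discard them.
P0 = {q0,q5,q6} | {q2,q3}.
Refine {q0,q5,q6} on symbol 0: members go to different blocks, giving {q0,q6} and {q5}.
The partition is now stable with 3 blocks: {q0,q6} | {q2,q3} | {q5}.

3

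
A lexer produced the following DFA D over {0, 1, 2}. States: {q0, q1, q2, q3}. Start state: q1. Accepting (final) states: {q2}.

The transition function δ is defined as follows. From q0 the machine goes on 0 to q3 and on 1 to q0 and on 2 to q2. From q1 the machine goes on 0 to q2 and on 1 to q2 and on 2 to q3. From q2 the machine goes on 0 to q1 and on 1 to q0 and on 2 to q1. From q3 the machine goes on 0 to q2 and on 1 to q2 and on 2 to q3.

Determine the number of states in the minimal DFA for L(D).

Every state is reachable, so we keep all 4.
Start with accepting vs non-accepting: {q2} | {q0,q1,q3}.
On input 0, block {q0,q1,q3} splits into {q1,q3} and {q0}.
The partition is now stable with 3 blocks: {q2} | {q1,q3} | {q0}.

3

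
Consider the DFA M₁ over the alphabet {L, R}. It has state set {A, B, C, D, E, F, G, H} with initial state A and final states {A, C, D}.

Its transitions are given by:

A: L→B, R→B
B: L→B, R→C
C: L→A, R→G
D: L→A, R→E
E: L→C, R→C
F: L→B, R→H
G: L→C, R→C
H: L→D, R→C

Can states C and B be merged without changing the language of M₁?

First remove the unreachable states {D,E,F,H}; 4 states remain.
P0 = {A,C} | {B,G}.
Split {A,C} by δ(·,L) → {A} and {C}.
Refine {B,G} on symbol L: members go to different blocks, giving {B} and {G}.
Stable partition: {A} | {B} | {C} | {G} — 4 equivalence classes.
C and B end up in different blocks, so they are distinguishable. For instance, the string 'ε' is accepted from only C.

No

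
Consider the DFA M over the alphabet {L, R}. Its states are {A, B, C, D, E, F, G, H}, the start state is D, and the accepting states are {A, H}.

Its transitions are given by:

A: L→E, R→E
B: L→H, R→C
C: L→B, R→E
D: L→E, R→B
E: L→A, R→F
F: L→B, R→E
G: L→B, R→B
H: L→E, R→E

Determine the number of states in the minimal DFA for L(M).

States {G} cannot be reached from the start state, so discard them.
Initial partition by acceptance: {A,H} | {B,C,D,E,F}.
Refine {B,C,D,E,F} on symbol L: members go to different blocks, giving {C,D,F} and {B,E}.
The partition is now stable with 3 blocks: {A,H} | {C,D,F} | {B,E}.

3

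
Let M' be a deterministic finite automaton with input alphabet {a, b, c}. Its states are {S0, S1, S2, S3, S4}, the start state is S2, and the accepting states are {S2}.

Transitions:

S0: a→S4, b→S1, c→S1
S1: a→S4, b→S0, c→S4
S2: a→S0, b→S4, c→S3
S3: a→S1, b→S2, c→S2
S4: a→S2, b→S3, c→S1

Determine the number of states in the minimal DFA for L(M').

Initial partition by acceptance: {S2} | {S0,S1,S3,S4}.
Split {S0,S1,S3,S4} by δ(·,a) → {S0,S1,S3} and {S4}.
On input a, block {S0,S1,S3} splits into {S0,S1} and {S3}.
On input c, block {S0,S1} splits into {S0} and {S1}.
Stable partition: {S2} | {S0} | {S4} | {S3} | {S1} — 5 equivalence classes.

5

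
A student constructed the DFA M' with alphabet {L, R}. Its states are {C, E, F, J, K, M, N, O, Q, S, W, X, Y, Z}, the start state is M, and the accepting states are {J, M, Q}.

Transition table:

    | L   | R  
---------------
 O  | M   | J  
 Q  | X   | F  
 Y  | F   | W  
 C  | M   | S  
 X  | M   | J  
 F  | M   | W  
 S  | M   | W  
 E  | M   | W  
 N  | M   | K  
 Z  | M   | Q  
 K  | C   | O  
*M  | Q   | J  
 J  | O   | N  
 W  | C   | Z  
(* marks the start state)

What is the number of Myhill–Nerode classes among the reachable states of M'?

6

Reachable states from the start: {C,F,J,K,M,N,O,Q,S,W,X,Z}. Unreachable: {E,Y} — drop them.
Start with accepting vs non-accepting: {J,M,Q} | {C,F,K,N,O,S,W,X,Z}.
On input L, block {J,M,Q} splits into {J,Q} and {M}.
Refine {C,F,K,N,O,S,W,X,Z} on symbol L: members go to different blocks, giving {C,F,N,O,S,X,Z} and {K,W}.
Split {C,F,N,O,S,X,Z} by δ(·,R) → {O,X,Z} and {F,N,S} and {C}.
Stable partition: {J,Q} | {O,X,Z} | {M} | {K,W} | {F,N,S} | {C} — 6 equivalence classes.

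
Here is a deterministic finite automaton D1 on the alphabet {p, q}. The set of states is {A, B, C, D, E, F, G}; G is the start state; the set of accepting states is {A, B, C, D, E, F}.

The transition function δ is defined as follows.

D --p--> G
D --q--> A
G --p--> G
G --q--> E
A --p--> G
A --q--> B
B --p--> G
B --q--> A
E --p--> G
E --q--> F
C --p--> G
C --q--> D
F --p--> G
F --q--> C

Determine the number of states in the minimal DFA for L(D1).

Every state is reachable, so we keep all 7.
P0 = {A,B,C,D,E,F} | {G}.
No further refinement is possible. Final partition (2 blocks): {A,B,C,D,E,F} | {G}.

2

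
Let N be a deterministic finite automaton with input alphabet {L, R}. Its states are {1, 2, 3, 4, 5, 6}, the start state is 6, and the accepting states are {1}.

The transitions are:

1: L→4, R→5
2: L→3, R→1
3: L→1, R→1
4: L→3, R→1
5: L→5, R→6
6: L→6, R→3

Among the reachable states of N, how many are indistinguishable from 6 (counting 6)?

1

First remove the unreachable states {2}; 5 states remain.
P0 = {1} | {3,4,5,6}.
On input L, block {3,4,5,6} splits into {4,5,6} and {3}.
Refine {4,5,6} on symbol L: members go to different blocks, giving {5,6} and {4}.
Refine {5,6} on symbol R: members go to different blocks, giving {5} and {6}.
The partition is now stable with 5 blocks: {1} | {5} | {3} | {4} | {6}.
The equivalence class containing 6 is {6}, of size 1.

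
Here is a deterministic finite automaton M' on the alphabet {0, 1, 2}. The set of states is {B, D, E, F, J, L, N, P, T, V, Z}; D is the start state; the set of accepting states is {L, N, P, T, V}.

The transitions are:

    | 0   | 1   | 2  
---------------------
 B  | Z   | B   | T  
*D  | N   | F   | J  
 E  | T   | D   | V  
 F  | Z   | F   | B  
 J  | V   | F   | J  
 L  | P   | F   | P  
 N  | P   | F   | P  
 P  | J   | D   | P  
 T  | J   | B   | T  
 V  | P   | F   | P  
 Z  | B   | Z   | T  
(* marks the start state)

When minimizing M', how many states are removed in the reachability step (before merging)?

2

BFS from D reaches {B, D, F, J, N, P, T, V, Z}; the 2 state(s) E, L are never visited.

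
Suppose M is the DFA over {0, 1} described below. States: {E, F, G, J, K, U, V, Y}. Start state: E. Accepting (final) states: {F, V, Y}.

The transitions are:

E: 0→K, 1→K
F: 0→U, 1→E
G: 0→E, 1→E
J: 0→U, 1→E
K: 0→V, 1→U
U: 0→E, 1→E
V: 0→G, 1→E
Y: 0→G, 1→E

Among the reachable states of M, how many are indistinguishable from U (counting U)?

Reachable states from the start: {E,G,K,U,V}. Unreachable: {F,J,Y} — drop them.
Initial partition by acceptance: {V} | {E,G,K,U}.
On input 0, block {E,G,K,U} splits into {E,G,U} and {K}.
Split {E,G,U} by δ(·,0) → {G,U} and {E}.
Stable partition: {V} | {G,U} | {K} | {E} — 4 equivalence classes.
The equivalence class containing U is {G,U}, of size 2.

2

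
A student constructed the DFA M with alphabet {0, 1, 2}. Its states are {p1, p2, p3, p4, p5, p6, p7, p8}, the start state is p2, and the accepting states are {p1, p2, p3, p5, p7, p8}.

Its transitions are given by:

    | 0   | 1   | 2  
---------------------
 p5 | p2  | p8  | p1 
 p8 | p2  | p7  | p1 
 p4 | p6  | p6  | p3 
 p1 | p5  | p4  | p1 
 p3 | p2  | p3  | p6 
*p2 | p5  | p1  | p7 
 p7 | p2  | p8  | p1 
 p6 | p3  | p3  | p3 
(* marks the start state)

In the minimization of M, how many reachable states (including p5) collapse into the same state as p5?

3

Start with accepting vs non-accepting: {p1,p2,p3,p5,p7,p8} | {p4,p6}.
On input 1, block {p1,p2,p3,p5,p7,p8} splits into {p2,p3,p5,p7,p8} and {p1}.
On input 1, block {p2,p3,p5,p7,p8} splits into {p3,p5,p7,p8} and {p2}.
Refine {p3,p5,p7,p8} on symbol 2: members go to different blocks, giving {p5,p7,p8} and {p3}.
Refine {p4,p6} on symbol 0: members go to different blocks, giving {p4} and {p6}.
The partition is now stable with 6 blocks: {p5,p7,p8} | {p4} | {p1} | {p2} | {p3} | {p6}.
State p5 belongs to the block {p5,p7,p8}, which has 3 states.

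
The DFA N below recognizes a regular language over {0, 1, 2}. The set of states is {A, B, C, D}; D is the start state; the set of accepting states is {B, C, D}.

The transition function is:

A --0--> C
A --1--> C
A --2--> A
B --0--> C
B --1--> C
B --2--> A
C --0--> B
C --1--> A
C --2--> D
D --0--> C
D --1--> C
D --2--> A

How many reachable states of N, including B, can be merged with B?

Every state is reachable, so we keep all 4.
Initial partition by acceptance: {B,C,D} | {A}.
On input 1, block {B,C,D} splits into {B,D} and {C}.
The partition is now stable with 3 blocks: {B,D} | {A} | {C}.
State B belongs to the block {B,D}, which has 2 states.

2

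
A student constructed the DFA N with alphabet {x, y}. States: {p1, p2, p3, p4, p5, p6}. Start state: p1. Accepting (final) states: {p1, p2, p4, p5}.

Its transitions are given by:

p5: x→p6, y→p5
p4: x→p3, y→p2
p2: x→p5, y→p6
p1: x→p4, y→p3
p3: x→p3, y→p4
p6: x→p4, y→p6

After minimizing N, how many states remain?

All states are reachable from the start state.
Initial partition by acceptance: {p1,p2,p4,p5} | {p3,p6}.
Refine {p1,p2,p4,p5} on symbol x: members go to different blocks, giving {p1,p2} and {p4,p5}.
Split {p3,p6} by δ(·,x) → {p3} and {p6}.
Split {p1,p2} by δ(·,y) → {p1} and {p2}.
On input x, block {p4,p5} splits into {p4} and {p5}.
No further refinement is possible. Final partition (6 blocks): {p1} | {p3} | {p4} | {p6} | {p2} | {p5}.

6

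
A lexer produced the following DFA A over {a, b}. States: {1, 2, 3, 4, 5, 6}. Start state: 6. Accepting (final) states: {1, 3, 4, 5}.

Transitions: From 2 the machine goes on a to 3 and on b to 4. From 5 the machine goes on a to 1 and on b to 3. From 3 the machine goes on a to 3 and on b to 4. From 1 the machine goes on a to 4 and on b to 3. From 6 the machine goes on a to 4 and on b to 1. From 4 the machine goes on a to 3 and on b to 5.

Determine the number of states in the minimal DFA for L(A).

2

Reachable states from the start: {1,3,4,5,6}. Unreachable: {2} — drop them.
Initial partition by acceptance: {1,3,4,5} | {6}.
The partition is now stable with 2 blocks: {1,3,4,5} | {6}.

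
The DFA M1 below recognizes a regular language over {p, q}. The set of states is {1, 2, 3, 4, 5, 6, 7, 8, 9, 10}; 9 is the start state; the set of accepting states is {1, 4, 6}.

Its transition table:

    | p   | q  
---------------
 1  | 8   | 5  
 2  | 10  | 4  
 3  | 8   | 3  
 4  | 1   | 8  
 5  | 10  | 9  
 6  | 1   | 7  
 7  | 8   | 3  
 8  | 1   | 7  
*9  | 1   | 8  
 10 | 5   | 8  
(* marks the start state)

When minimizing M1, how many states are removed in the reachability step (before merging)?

3

No path from 9 leads to 2, 4, 6; the other 7 states are all reachable.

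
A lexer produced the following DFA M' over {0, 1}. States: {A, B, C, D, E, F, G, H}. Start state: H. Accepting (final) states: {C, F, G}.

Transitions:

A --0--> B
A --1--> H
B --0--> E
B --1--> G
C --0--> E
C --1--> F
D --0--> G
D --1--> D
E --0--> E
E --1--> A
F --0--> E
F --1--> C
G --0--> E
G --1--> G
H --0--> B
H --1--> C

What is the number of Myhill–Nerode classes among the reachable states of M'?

5

First remove the unreachable states {D}; 7 states remain.
Start with accepting vs non-accepting: {C,F,G} | {A,B,E,H}.
Split {A,B,E,H} by δ(·,1) → {A,E} and {B,H}.
On input 0, block {A,E} splits into {A} and {E}.
Refine {B,H} on symbol 0: members go to different blocks, giving {B} and {H}.
The partition is now stable with 5 blocks: {C,F,G} | {A} | {B} | {E} | {H}.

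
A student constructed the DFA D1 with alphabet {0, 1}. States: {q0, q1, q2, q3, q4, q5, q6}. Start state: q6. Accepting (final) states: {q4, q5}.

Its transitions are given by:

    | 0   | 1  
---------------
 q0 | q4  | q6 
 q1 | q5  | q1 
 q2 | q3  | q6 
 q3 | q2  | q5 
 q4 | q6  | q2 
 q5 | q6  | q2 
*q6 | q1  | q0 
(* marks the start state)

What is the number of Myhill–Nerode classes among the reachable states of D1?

Initial partition by acceptance: {q4,q5} | {q0,q1,q2,q3,q6}.
Split {q0,q1,q2,q3,q6} by δ(·,0) → {q2,q3,q6} and {q0,q1}.
Refine {q2,q3,q6} on symbol 0: members go to different blocks, giving {q2,q3} and {q6}.
Refine {q2,q3} on symbol 1: members go to different blocks, giving {q2} and {q3}.
Refine {q0,q1} on symbol 1: members go to different blocks, giving {q0} and {q1}.
Stable partition: {q4,q5} | {q2} | {q0} | {q6} | {q3} | {q1} — 6 equivalence classes.

6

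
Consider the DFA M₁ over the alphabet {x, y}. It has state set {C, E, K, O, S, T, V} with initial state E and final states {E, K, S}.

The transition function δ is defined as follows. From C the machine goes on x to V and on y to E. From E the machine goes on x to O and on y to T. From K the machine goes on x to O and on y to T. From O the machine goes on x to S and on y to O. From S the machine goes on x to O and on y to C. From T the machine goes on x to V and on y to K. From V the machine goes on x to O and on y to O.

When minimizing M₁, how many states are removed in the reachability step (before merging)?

0

Every one of the 7 states is reachable from E.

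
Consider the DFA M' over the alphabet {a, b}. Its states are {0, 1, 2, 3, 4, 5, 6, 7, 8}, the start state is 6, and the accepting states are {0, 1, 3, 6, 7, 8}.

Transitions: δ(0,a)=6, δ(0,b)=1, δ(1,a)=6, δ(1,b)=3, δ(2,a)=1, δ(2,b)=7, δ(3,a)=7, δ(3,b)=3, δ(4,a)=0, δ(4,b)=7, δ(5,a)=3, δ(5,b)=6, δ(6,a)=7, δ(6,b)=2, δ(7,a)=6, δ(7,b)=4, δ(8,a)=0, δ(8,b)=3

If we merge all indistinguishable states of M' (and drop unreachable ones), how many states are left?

3

States {5,8} cannot be reached from the start state, so discard them.
Start with accepting vs non-accepting: {0,1,3,6,7} | {2,4}.
Split {0,1,3,6,7} by δ(·,b) → {0,1,3} and {6,7}.
No further refinement is possible. Final partition (3 blocks): {0,1,3} | {2,4} | {6,7}.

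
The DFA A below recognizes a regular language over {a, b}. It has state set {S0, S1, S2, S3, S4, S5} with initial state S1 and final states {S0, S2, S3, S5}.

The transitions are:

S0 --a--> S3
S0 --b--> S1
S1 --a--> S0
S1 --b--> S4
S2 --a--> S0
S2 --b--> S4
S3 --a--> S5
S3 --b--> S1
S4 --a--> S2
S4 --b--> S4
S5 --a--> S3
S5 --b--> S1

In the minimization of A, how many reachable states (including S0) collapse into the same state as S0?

Start with accepting vs non-accepting: {S0,S2,S3,S5} | {S1,S4}.
Stable partition: {S0,S2,S3,S5} | {S1,S4} — 2 equivalence classes.
The equivalence class containing S0 is {S0,S2,S3,S5}, of size 4.

4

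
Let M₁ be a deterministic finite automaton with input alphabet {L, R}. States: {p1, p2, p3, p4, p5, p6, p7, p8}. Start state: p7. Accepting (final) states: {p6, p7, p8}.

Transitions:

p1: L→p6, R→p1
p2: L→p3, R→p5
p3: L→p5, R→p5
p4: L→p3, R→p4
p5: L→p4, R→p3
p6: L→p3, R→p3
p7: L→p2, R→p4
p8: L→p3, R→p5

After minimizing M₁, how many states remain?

Reachable states from the start: {p2,p3,p4,p5,p7}. Unreachable: {p1,p6,p8} — drop them.
Start with accepting vs non-accepting: {p7} | {p2,p3,p4,p5}.
No further refinement is possible. Final partition (2 blocks): {p7} | {p2,p3,p4,p5}.

2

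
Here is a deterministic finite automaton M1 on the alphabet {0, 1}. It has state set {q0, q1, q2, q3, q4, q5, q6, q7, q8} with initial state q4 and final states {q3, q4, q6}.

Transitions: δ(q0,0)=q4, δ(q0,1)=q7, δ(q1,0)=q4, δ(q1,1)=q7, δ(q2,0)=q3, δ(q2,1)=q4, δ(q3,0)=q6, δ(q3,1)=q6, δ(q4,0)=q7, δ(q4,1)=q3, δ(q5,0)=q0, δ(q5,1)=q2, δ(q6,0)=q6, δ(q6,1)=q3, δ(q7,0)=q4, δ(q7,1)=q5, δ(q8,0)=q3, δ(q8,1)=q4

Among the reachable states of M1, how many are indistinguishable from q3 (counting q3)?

States {q1,q8} cannot be reached from the start state, so discard them.
Initial partition by acceptance: {q3,q4,q6} | {q0,q2,q5,q7}.
Split {q3,q4,q6} by δ(·,0) → {q3,q6} and {q4}.
Refine {q0,q2,q5,q7} on symbol 0: members go to different blocks, giving {q0,q7} and {q2} and {q5}.
On input 1, block {q0,q7} splits into {q0} and {q7}.
Stable partition: {q3,q6} | {q0} | {q4} | {q2} | {q5} | {q7} — 6 equivalence classes.
State q3 belongs to the block {q3,q6}, which has 2 states.

2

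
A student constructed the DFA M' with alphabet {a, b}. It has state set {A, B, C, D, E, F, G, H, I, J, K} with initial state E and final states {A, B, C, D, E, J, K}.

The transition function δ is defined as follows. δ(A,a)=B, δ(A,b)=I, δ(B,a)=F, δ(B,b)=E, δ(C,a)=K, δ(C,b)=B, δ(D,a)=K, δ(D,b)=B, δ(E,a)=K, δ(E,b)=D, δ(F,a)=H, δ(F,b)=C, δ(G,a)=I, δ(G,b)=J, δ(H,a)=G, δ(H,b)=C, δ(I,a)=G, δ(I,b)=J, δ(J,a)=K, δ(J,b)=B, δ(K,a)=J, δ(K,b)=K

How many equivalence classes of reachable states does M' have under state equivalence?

States {A} cannot be reached from the start state, so discard them.
Initial partition by acceptance: {B,C,D,E,J,K} | {F,G,H,I}.
Refine {B,C,D,E,J,K} on symbol a: members go to different blocks, giving {C,D,E,J,K} and {B}.
On input b, block {C,D,E,J,K} splits into {C,D,J} and {E,K}.
Refine {E,K} on symbol a: members go to different blocks, giving {E} and {K}.
Stable partition: {C,D,J} | {F,G,H,I} | {B} | {E} | {K} — 5 equivalence classes.

5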